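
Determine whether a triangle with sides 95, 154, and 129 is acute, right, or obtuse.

Compare the square of the longest side to the sum of squares of the other two: 95² + 129² = 25666 > 23716 = 154².

acute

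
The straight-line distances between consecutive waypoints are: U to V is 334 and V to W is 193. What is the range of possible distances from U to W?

141 ≤ UW ≤ 527

By the triangle inequality, |334 − 193| ≤ UW ≤ 334 + 193.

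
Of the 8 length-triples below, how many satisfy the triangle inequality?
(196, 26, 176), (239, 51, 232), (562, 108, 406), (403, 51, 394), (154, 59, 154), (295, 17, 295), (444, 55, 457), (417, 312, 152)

7

(26,176,196): 26+176 > 196 → valid
(51,232,239): 51+232 > 239 → valid
(108,406,562): 108+406 ≤ 562 → not valid
(51,394,403): 51+394 > 403 → valid
(59,154,154): 59+154 > 154 → valid
(17,295,295): 17+295 > 295 → valid
(55,444,457): 55+444 > 457 → valid
(152,312,417): 152+312 > 417 → valid
7 of the 8 triples form a triangle.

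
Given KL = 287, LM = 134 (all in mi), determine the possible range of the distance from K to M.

By the triangle inequality, |287 − 134| ≤ KM ≤ 287 + 134.

153 ≤ KM ≤ 421 mi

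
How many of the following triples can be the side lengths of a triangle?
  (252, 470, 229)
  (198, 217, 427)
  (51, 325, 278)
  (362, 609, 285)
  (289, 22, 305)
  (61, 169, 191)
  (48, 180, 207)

6

(229,252,470): 229+252 > 470 → valid
(198,217,427): 198+217 ≤ 427 → not valid
(51,278,325): 51+278 > 325 → valid
(285,362,609): 285+362 > 609 → valid
(22,289,305): 22+289 > 305 → valid
(61,169,191): 61+169 > 191 → valid
(48,180,207): 48+180 > 207 → valid
6 of the 7 triples form a triangle.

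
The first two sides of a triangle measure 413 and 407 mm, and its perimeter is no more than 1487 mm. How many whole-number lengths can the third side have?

661

Triangle inequality: 6 < x < 820. Perimeter ≤ 1487 gives x ≤ 1487 − 413 − 407 = 667.
So 6 < x ≤ 667; integers 7 through 667: 661 values.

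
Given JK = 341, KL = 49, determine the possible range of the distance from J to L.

By the triangle inequality, |341 − 49| ≤ JL ≤ 341 + 49.

292 ≤ JL ≤ 390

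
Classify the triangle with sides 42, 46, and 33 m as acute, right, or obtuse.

Compare the square of the longest side to the sum of squares of the other two: 33² + 42² = 2853 > 2116 = 46².

acute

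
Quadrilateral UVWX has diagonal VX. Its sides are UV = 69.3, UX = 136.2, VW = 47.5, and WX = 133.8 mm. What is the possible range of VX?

From triangle UVX: |69.3 − 136.2| < VX < 69.3 + 136.2, i.e. 66.9 < VX < 205.5.
From triangle WVX: 86.3 < VX < 181.3.
Both must hold, so VX lies in the intersection.

86.3 < VX < 181.3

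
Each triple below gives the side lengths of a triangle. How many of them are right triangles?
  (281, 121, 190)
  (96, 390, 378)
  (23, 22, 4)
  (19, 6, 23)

(281,121,190): 121²+190² = 50741 < 78961 = 281² → obtuse
(96,390,378): 96²+378² = 152100 = 390² → right
(23,22,4): 4²+22² = 500 < 529 = 23² → obtuse
(19,6,23): 6²+19² = 397 < 529 = 23² → obtuse
1 of the 4 is right.

1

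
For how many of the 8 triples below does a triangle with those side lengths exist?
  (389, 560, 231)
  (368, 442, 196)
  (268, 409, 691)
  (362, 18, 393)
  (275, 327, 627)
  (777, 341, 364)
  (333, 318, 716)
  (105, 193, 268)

(231,389,560): 231+389 > 560 → valid
(196,368,442): 196+368 > 442 → valid
(268,409,691): 268+409 ≤ 691 → not valid
(18,362,393): 18+362 ≤ 393 → not valid
(275,327,627): 275+327 ≤ 627 → not valid
(341,364,777): 341+364 ≤ 777 → not valid
(318,333,716): 318+333 ≤ 716 → not valid
(105,193,268): 105+193 > 268 → valid
3 of the 8 triples form a triangle.

3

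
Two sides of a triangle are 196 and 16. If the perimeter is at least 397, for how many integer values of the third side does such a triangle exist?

Triangle inequality: 180 < x < 212. Perimeter ≥ 397 gives x ≥ 397 − 196 − 16 = 185.
So 185 ≤ x < 212; integers 185 through 211: 27 values.

27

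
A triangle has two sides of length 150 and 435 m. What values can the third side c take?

By the triangle inequality, c must be less than 150 + 435 = 585 and greater than |150 − 435| = 285.

285 < c < 585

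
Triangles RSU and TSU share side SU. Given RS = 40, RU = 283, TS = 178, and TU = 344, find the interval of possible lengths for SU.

243 < SU < 323

From triangle RSU: |40 − 283| < SU < 40 + 283, i.e. 243 < SU < 323.
From triangle TSU: 166 < SU < 522.
Both must hold, so SU lies in the intersection.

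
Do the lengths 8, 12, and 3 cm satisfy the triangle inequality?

No

The longest side is 12, but the other two sum to only 11.
11 < 12, so the triangle inequality fails.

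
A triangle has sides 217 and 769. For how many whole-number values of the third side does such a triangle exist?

The third side lies in the open interval (552, 986).
Integers from 553 to 985 inclusive: 985 − 553 + 1 = 433.

433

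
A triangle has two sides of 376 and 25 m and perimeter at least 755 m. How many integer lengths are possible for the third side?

47

Triangle inequality: 351 < x < 401. Perimeter ≥ 755 gives x ≥ 755 − 376 − 25 = 354.
So 354 ≤ x < 401; integers 354 through 400: 47 values.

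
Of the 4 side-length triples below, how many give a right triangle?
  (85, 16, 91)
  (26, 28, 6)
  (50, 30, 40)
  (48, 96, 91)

1

(85,16,91): 16²+85² = 7481 < 8281 = 91² → obtuse
(26,28,6): 6²+26² = 712 < 784 = 28² → obtuse
(50,30,40): 30²+40² = 2500 = 50² → right
(48,96,91): 48²+91² = 10585 > 9216 = 96² → acute
1 of the 4 is right.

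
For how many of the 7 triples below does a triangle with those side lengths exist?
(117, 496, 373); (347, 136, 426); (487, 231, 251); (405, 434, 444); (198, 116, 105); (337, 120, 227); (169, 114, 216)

5

(117,373,496): 117+373 ≤ 496 → not valid
(136,347,426): 136+347 > 426 → valid
(231,251,487): 231+251 ≤ 487 → not valid
(405,434,444): 405+434 > 444 → valid
(105,116,198): 105+116 > 198 → valid
(120,227,337): 120+227 > 337 → valid
(114,169,216): 114+169 > 216 → valid
5 of the 7 triples form a triangle.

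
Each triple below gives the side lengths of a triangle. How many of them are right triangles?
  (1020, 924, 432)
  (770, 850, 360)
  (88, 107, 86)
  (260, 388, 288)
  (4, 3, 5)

(1020,924,432): 432²+924² = 1040400 = 1020² → right
(770,850,360): 360²+770² = 722500 = 850² → right
(88,107,86): 86²+88² = 15140 > 11449 = 107² → acute
(260,388,288): 260²+288² = 150544 = 388² → right
(4,3,5): 3²+4² = 25 = 5² → right
4 of the 5 are right.

4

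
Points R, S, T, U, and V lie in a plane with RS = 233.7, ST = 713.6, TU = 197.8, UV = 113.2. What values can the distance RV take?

The maximum is all hops collinear in one direction: 233.7 + 713.6 + 197.8 + 113.2 = 1258.3.
The longest hop is 713.6; the others sum to 544.7. Folding the others back against it leaves at least 713.6 − 544.7 = 168.9.

168.9 ≤ RV ≤ 1258.3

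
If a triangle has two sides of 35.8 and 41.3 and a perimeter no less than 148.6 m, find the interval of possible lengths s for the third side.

Triangle inequality alone gives 5.5 < s < 77.1.
The perimeter condition gives s ≥ 148.6 − 35.8 − 41.3 = 71.5.
Intersecting the two: 71.5 ≤ s < 77.1.

71.5 ≤ s < 77.1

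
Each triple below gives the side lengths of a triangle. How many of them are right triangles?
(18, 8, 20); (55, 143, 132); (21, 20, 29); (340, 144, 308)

3

(18,8,20): 8²+18² = 388 < 400 = 20² → obtuse
(55,143,132): 55²+132² = 20449 = 143² → right
(21,20,29): 20²+21² = 841 = 29² → right
(340,144,308): 144²+308² = 115600 = 340² → right
3 of the 4 are right.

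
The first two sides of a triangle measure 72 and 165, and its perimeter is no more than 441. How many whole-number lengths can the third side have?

Triangle inequality: 93 < x < 237. Perimeter ≤ 441 gives x ≤ 441 − 72 − 165 = 204.
So 93 < x ≤ 204; integers 94 through 204: 111 values.

111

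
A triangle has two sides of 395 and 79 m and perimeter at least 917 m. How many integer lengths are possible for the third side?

Triangle inequality: 316 < x < 474. Perimeter ≥ 917 gives x ≥ 917 − 395 − 79 = 443.
So 443 ≤ x < 474; integers 443 through 473: 31 values.

31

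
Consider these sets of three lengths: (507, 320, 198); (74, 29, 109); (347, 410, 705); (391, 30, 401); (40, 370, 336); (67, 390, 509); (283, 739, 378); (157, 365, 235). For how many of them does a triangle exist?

(198,320,507): 198+320 > 507 → valid
(29,74,109): 29+74 ≤ 109 → not valid
(347,410,705): 347+410 > 705 → valid
(30,391,401): 30+391 > 401 → valid
(40,336,370): 40+336 > 370 → valid
(67,390,509): 67+390 ≤ 509 → not valid
(283,378,739): 283+378 ≤ 739 → not valid
(157,235,365): 157+235 > 365 → valid
5 of the 8 triples form a triangle.

5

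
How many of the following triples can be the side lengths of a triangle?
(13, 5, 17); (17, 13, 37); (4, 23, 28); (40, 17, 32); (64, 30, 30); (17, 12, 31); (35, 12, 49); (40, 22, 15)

2

(5,13,17): 5+13 > 17 → valid
(13,17,37): 13+17 ≤ 37 → not valid
(4,23,28): 4+23 ≤ 28 → not valid
(17,32,40): 17+32 > 40 → valid
(30,30,64): 30+30 ≤ 64 → not valid
(12,17,31): 12+17 ≤ 31 → not valid
(12,35,49): 12+35 ≤ 49 → not valid
(15,22,40): 15+22 ≤ 40 → not valid
2 of the 8 triples form a triangle.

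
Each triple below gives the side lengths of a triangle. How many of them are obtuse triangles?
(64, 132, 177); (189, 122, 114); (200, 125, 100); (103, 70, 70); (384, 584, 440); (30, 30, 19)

4

(64,132,177): 64²+132² = 21520 < 31329 = 177² → obtuse
(189,122,114): 114²+122² = 27880 < 35721 = 189² → obtuse
(200,125,100): 100²+125² = 25625 < 40000 = 200² → obtuse
(103,70,70): 70²+70² = 9800 < 10609 = 103² → obtuse
(384,584,440): 384²+440² = 341056 = 584² → right
(30,30,19): 19²+30² = 1261 > 900 = 30² → acute
4 of the 6 are obtuse.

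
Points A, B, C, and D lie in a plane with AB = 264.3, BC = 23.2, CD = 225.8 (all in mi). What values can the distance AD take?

The maximum is all hops collinear in one direction: 264.3 + 23.2 + 225.8 = 513.3.
The longest hop is 264.3; the others sum to 249.0. Folding the others back against it leaves at least 264.3 − 249.0 = 15.3.

15.3 ≤ AD ≤ 513.3 mi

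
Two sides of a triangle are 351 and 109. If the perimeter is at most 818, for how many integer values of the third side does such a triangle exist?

116

Triangle inequality: 242 < x < 460. Perimeter ≤ 818 gives x ≤ 818 − 351 − 109 = 358.
So 242 < x ≤ 358; integers 243 through 358: 116 values.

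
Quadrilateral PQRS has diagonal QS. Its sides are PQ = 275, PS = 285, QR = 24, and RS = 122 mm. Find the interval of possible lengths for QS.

98 < QS < 146

From triangle PQS: |275 − 285| < QS < 275 + 285, i.e. 10 < QS < 560.
From triangle RQS: 98 < QS < 146.
Both must hold, so QS lies in the intersection.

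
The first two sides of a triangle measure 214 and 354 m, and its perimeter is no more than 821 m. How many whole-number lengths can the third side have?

113

Triangle inequality: 140 < x < 568. Perimeter ≤ 821 gives x ≤ 821 − 214 − 354 = 253.
So 140 < x ≤ 253; integers 141 through 253: 113 values.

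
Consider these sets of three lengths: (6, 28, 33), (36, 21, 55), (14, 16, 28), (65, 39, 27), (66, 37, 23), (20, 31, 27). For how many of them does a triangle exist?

(6,28,33): 6+28 > 33 → valid
(21,36,55): 21+36 > 55 → valid
(14,16,28): 14+16 > 28 → valid
(27,39,65): 27+39 > 65 → valid
(23,37,66): 23+37 ≤ 66 → not valid
(20,27,31): 20+27 > 31 → valid
5 of the 6 triples form a triangle.

5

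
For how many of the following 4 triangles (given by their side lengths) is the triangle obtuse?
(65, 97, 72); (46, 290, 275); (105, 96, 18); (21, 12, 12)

(65,97,72): 65²+72² = 9409 = 97² → right
(46,290,275): 46²+275² = 77741 < 84100 = 290² → obtuse
(105,96,18): 18²+96² = 9540 < 11025 = 105² → obtuse
(21,12,12): 12²+12² = 288 < 441 = 21² → obtuse
3 of the 4 are obtuse.

3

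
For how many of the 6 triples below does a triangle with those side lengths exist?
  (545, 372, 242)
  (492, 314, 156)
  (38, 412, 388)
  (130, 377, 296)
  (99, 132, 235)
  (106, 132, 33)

4

(242,372,545): 242+372 > 545 → valid
(156,314,492): 156+314 ≤ 492 → not valid
(38,388,412): 38+388 > 412 → valid
(130,296,377): 130+296 > 377 → valid
(99,132,235): 99+132 ≤ 235 → not valid
(33,106,132): 33+106 > 132 → valid
4 of the 6 triples form a triangle.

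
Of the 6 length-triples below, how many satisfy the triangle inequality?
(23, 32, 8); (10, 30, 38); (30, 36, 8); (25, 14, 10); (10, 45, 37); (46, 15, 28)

3

(8,23,32): 8+23 ≤ 32 → not valid
(10,30,38): 10+30 > 38 → valid
(8,30,36): 8+30 > 36 → valid
(10,14,25): 10+14 ≤ 25 → not valid
(10,37,45): 10+37 > 45 → valid
(15,28,46): 15+28 ≤ 46 → not valid
3 of the 6 triples form a triangle.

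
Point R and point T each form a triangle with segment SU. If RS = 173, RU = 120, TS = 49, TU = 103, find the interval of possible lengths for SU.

54 < SU < 152

From triangle RSU: |173 − 120| < SU < 173 + 120, i.e. 53 < SU < 293.
From triangle TSU: 54 < SU < 152.
Both must hold, so SU lies in the intersection.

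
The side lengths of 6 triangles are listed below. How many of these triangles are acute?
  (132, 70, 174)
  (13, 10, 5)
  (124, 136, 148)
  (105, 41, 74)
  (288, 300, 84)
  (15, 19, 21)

(132,70,174): 70²+132² = 22324 < 30276 = 174² → obtuse
(13,10,5): 5²+10² = 125 < 169 = 13² → obtuse
(124,136,148): 124²+136² = 33872 > 21904 = 148² → acute
(105,41,74): 41²+74² = 7157 < 11025 = 105² → obtuse
(288,300,84): 84²+288² = 90000 = 300² → right
(15,19,21): 15²+19² = 586 > 441 = 21² → acute
2 of the 6 are acute.

2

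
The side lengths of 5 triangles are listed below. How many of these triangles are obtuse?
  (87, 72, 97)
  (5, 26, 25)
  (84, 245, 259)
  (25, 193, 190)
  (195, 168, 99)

(87,72,97): 72²+87² = 12753 > 9409 = 97² → acute
(5,26,25): 5²+25² = 650 < 676 = 26² → obtuse
(84,245,259): 84²+245² = 67081 = 259² → right
(25,193,190): 25²+190² = 36725 < 37249 = 193² → obtuse
(195,168,99): 99²+168² = 38025 = 195² → right
2 of the 5 are obtuse.

2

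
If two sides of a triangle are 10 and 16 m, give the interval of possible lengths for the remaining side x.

6 < x < 26

By the triangle inequality, x must be less than 10 + 16 = 26 and greater than |10 − 16| = 6.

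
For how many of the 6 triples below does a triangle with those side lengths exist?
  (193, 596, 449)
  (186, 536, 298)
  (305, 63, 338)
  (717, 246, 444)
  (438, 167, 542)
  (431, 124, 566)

(193,449,596): 193+449 > 596 → valid
(186,298,536): 186+298 ≤ 536 → not valid
(63,305,338): 63+305 > 338 → valid
(246,444,717): 246+444 ≤ 717 → not valid
(167,438,542): 167+438 > 542 → valid
(124,431,566): 124+431 ≤ 566 → not valid
3 of the 6 triples form a triangle.

3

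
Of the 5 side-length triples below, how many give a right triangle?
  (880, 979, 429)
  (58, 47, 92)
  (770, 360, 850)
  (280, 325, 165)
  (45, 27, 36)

(880,979,429): 429²+880² = 958441 = 979² → right
(58,47,92): 47²+58² = 5573 < 8464 = 92² → obtuse
(770,360,850): 360²+770² = 722500 = 850² → right
(280,325,165): 165²+280² = 105625 = 325² → right
(45,27,36): 27²+36² = 2025 = 45² → right
4 of the 5 are right.

4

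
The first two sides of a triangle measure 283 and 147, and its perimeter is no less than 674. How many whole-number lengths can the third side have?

Triangle inequality: 136 < x < 430. Perimeter ≥ 674 gives x ≥ 674 − 283 − 147 = 244.
So 244 ≤ x < 430; integers 244 through 429: 186 values.

186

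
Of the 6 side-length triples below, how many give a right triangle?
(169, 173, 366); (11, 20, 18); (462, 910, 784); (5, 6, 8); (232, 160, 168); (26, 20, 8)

(169,173,366): 169+173 ≤ 366, not a triangle
(11,20,18): 11²+18² = 445 > 400 = 20² → acute
(462,910,784): 462²+784² = 828100 = 910² → right
(5,6,8): 5²+6² = 61 < 64 = 8² → obtuse
(232,160,168): 160²+168² = 53824 = 232² → right
(26,20,8): 8²+20² = 464 < 676 = 26² → obtuse
2 of the 6 are right.

2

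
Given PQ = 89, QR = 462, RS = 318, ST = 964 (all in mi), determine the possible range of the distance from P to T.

95 ≤ PT ≤ 1833 mi

The maximum is all hops collinear in one direction: 89 + 462 + 318 + 964 = 1833.
The longest hop is 964; the others sum to 869. Folding the others back against it leaves at least 964 − 869 = 95.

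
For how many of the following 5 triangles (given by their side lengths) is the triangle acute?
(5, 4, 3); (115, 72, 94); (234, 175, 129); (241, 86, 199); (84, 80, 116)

(5,4,3): 3²+4² = 25 = 5² → right
(115,72,94): 72²+94² = 14020 > 13225 = 115² → acute
(234,175,129): 129²+175² = 47266 < 54756 = 234² → obtuse
(241,86,199): 86²+199² = 46997 < 58081 = 241² → obtuse
(84,80,116): 80²+84² = 13456 = 116² → right
1 of the 5 is acute.

1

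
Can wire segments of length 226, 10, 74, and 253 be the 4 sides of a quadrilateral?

Yes

A quadrilateral exists iff every side is shorter than the sum of the others — equivalently, the longest side is less than the sum of the rest.
Longest side 253 < 310 (sum of the remaining 3), so yes.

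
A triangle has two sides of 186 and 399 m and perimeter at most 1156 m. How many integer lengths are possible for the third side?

Triangle inequality: 213 < x < 585. Perimeter ≤ 1156 gives x ≤ 1156 − 186 − 399 = 571.
So 213 < x ≤ 571; integers 214 through 571: 358 values.

358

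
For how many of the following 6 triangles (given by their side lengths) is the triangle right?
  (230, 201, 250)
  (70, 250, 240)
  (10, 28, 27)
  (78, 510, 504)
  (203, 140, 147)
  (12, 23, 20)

3

(230,201,250): 201²+230² = 93301 > 62500 = 250² → acute
(70,250,240): 70²+240² = 62500 = 250² → right
(10,28,27): 10²+27² = 829 > 784 = 28² → acute
(78,510,504): 78²+504² = 260100 = 510² → right
(203,140,147): 140²+147² = 41209 = 203² → right
(12,23,20): 12²+20² = 544 > 529 = 23² → acute
3 of the 6 are right.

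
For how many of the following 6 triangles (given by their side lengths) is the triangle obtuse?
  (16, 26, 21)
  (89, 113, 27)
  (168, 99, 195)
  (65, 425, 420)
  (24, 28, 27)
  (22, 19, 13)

(16,26,21): 16²+21² = 697 > 676 = 26² → acute
(89,113,27): 27²+89² = 8650 < 12769 = 113² → obtuse
(168,99,195): 99²+168² = 38025 = 195² → right
(65,425,420): 65²+420² = 180625 = 425² → right
(24,28,27): 24²+27² = 1305 > 784 = 28² → acute
(22,19,13): 13²+19² = 530 > 484 = 22² → acute
1 of the 6 is obtuse.

1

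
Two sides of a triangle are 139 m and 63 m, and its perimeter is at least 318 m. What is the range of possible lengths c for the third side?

Triangle inequality alone gives 76 < c < 202.
The perimeter condition gives c ≥ 318 − 139 − 63 = 116.
Intersecting the two: 116 ≤ c < 202.

116 ≤ c < 202 m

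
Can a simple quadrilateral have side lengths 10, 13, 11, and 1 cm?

Yes

A quadrilateral exists iff every side is shorter than the sum of the others — equivalently, the longest side is less than the sum of the rest.
Longest side 13 < 22 (sum of the remaining 3), so yes.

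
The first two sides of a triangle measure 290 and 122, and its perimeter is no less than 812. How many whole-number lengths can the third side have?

12

Triangle inequality: 168 < x < 412. Perimeter ≥ 812 gives x ≥ 812 − 290 − 122 = 400.
So 400 ≤ x < 412; integers 400 through 411: 12 values.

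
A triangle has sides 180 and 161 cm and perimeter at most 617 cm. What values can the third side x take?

19 < x ≤ 276

Triangle inequality alone gives 19 < x < 341.
The perimeter condition gives x ≤ 617 − 180 − 161 = 276.
Intersecting the two: 19 < x ≤ 276.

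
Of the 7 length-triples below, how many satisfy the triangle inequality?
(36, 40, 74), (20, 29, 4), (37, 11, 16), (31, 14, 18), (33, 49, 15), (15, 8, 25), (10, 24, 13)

(36,40,74): 36+40 > 74 → valid
(4,20,29): 4+20 ≤ 29 → not valid
(11,16,37): 11+16 ≤ 37 → not valid
(14,18,31): 14+18 > 31 → valid
(15,33,49): 15+33 ≤ 49 → not valid
(8,15,25): 8+15 ≤ 25 → not valid
(10,13,24): 10+13 ≤ 24 → not valid
2 of the 7 triples form a triangle.

2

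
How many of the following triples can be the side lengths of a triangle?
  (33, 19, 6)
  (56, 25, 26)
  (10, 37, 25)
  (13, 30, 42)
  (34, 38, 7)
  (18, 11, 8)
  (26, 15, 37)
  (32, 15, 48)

(6,19,33): 6+19 ≤ 33 → not valid
(25,26,56): 25+26 ≤ 56 → not valid
(10,25,37): 10+25 ≤ 37 → not valid
(13,30,42): 13+30 > 42 → valid
(7,34,38): 7+34 > 38 → valid
(8,11,18): 8+11 > 18 → valid
(15,26,37): 15+26 > 37 → valid
(15,32,48): 15+32 ≤ 48 → not valid
4 of the 8 triples form a triangle.

4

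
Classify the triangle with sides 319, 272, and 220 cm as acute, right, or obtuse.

Compare the square of the longest side to the sum of squares of the other two: 220² + 272² = 122384 > 101761 = 319².

acute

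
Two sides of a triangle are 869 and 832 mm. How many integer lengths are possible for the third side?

The third side lies in the open interval (37, 1701).
Integers from 38 to 1700 inclusive: 1700 − 38 + 1 = 1663.

1663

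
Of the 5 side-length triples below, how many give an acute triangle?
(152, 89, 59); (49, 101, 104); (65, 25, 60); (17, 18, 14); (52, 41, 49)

3

(152,89,59): 59+89 ≤ 152, not a triangle
(49,101,104): 49²+101² = 12602 > 10816 = 104² → acute
(65,25,60): 25²+60² = 4225 = 65² → right
(17,18,14): 14²+17² = 485 > 324 = 18² → acute
(52,41,49): 41²+49² = 4082 > 2704 = 52² → acute
3 of the 5 are acute.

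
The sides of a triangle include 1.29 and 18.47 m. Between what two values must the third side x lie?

By the triangle inequality, x must be less than 1.29 + 18.47 = 19.76 and greater than |1.29 − 18.47| = 17.18.

17.18 < x < 19.76 (m)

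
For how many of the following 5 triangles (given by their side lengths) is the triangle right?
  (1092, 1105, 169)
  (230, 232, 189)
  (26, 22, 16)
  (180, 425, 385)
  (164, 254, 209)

(1092,1105,169): 169²+1092² = 1221025 = 1105² → right
(230,232,189): 189²+230² = 88621 > 53824 = 232² → acute
(26,22,16): 16²+22² = 740 > 676 = 26² → acute
(180,425,385): 180²+385² = 180625 = 425² → right
(164,254,209): 164²+209² = 70577 > 64516 = 254² → acute
2 of the 5 are right.

2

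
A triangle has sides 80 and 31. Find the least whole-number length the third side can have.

The third side must be strictly greater than |80 − 31| = 49.
The smallest integer above 49 is 50.

50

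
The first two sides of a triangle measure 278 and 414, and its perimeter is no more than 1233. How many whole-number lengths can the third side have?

405

Triangle inequality: 136 < x < 692. Perimeter ≤ 1233 gives x ≤ 1233 − 278 − 414 = 541.
So 136 < x ≤ 541; integers 137 through 541: 405 values.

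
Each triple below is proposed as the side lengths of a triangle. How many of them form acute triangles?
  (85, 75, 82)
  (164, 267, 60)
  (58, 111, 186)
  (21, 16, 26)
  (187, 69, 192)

3

(85,75,82): 75²+82² = 12349 > 7225 = 85² → acute
(164,267,60): 60+164 ≤ 267, not a triangle
(58,111,186): 58+111 ≤ 186, not a triangle
(21,16,26): 16²+21² = 697 > 676 = 26² → acute
(187,69,192): 69²+187² = 39730 > 36864 = 192² → acute
3 of the 5 are acute.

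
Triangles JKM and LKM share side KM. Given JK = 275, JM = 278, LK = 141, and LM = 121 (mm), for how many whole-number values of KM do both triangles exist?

From triangle JKM: 3 < KM < 553.
From triangle LKM: 20 < KM < 262.
Intersection: 20 < KM < 262, so integers 21 through 261: 241 values.

241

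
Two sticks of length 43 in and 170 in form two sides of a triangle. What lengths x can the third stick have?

127 < x < 213 (in)

By the triangle inequality, x must be less than 43 + 170 = 213 and greater than |43 − 170| = 127.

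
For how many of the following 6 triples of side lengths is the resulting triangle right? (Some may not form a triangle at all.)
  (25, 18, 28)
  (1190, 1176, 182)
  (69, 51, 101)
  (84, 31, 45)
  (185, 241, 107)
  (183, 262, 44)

1

(25,18,28): 18²+25² = 949 > 784 = 28² → acute
(1190,1176,182): 182²+1176² = 1416100 = 1190² → right
(69,51,101): 51²+69² = 7362 < 10201 = 101² → obtuse
(84,31,45): 31+45 ≤ 84, not a triangle
(185,241,107): 107²+185² = 45674 < 58081 = 241² → obtuse
(183,262,44): 44+183 ≤ 262, not a triangle
1 of the 6 is right.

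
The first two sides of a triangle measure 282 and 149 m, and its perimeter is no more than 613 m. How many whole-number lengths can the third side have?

Triangle inequality: 133 < x < 431. Perimeter ≤ 613 gives x ≤ 613 − 282 − 149 = 182.
So 133 < x ≤ 182; integers 134 through 182: 49 values.

49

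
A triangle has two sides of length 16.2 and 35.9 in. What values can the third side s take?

19.7 < s < 52.1

By the triangle inequality, s must be less than 16.2 + 35.9 = 52.1 and greater than |16.2 − 35.9| = 19.7.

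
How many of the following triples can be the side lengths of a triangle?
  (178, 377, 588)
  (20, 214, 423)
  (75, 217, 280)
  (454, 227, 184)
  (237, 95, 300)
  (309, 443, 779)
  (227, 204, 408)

3

(178,377,588): 178+377 ≤ 588 → not valid
(20,214,423): 20+214 ≤ 423 → not valid
(75,217,280): 75+217 > 280 → valid
(184,227,454): 184+227 ≤ 454 → not valid
(95,237,300): 95+237 > 300 → valid
(309,443,779): 309+443 ≤ 779 → not valid
(204,227,408): 204+227 > 408 → valid
3 of the 7 triples form a triangle.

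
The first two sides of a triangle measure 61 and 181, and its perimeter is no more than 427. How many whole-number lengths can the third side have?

Triangle inequality: 120 < x < 242. Perimeter ≤ 427 gives x ≤ 427 − 61 − 181 = 185.
So 120 < x ≤ 185; integers 121 through 185: 65 values.

65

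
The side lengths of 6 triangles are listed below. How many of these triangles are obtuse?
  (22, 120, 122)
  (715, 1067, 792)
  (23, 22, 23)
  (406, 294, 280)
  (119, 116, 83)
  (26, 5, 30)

1

(22,120,122): 22²+120² = 14884 = 122² → right
(715,1067,792): 715²+792² = 1138489 = 1067² → right
(23,22,23): 22²+23² = 1013 > 529 = 23² → acute
(406,294,280): 280²+294² = 164836 = 406² → right
(119,116,83): 83²+116² = 20345 > 14161 = 119² → acute
(26,5,30): 5²+26² = 701 < 900 = 30² → obtuse
1 of the 6 is obtuse.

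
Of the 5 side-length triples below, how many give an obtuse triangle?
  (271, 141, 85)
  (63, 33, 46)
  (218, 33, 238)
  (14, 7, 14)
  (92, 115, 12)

(271,141,85): 85+141 ≤ 271, not a triangle
(63,33,46): 33²+46² = 3205 < 3969 = 63² → obtuse
(218,33,238): 33²+218² = 48613 < 56644 = 238² → obtuse
(14,7,14): 7²+14² = 245 > 196 = 14² → acute
(92,115,12): 12+92 ≤ 115, not a triangle
2 of the 5 are obtuse.

2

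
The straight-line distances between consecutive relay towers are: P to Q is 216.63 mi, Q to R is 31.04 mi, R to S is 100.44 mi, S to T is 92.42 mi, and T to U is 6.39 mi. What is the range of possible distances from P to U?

0 ≤ PU ≤ 446.92 mi

The maximum is all hops collinear in one direction: 216.63 + 31.04 + 100.44 + 92.42 + 6.39 = 446.92.
The longest hop is 216.63; the others sum to 230.29. Since 216.63 ≤ 230.29, the path can fold back on itself completely, so the minimum distance is 0.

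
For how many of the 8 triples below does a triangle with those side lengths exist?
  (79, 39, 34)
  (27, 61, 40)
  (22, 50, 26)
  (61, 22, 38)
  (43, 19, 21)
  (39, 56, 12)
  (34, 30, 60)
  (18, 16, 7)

3

(34,39,79): 34+39 ≤ 79 → not valid
(27,40,61): 27+40 > 61 → valid
(22,26,50): 22+26 ≤ 50 → not valid
(22,38,61): 22+38 ≤ 61 → not valid
(19,21,43): 19+21 ≤ 43 → not valid
(12,39,56): 12+39 ≤ 56 → not valid
(30,34,60): 30+34 > 60 → valid
(7,16,18): 7+16 > 18 → valid
3 of the 8 triples form a triangle.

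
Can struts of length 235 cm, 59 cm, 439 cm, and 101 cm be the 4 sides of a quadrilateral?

No

For a quadrilateral, each side must be shorter than the sum of the others.
Here the longest side is 439, but the remaining 3 sides sum to only 395.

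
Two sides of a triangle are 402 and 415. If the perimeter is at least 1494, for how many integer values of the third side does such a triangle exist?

Triangle inequality: 13 < x < 817. Perimeter ≥ 1494 gives x ≥ 1494 − 402 − 415 = 677.
So 677 ≤ x < 817; integers 677 through 816: 140 values.

140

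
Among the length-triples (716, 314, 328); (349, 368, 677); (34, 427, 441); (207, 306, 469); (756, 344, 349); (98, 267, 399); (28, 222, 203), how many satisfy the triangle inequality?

4

(314,328,716): 314+328 ≤ 716 → not valid
(349,368,677): 349+368 > 677 → valid
(34,427,441): 34+427 > 441 → valid
(207,306,469): 207+306 > 469 → valid
(344,349,756): 344+349 ≤ 756 → not valid
(98,267,399): 98+267 ≤ 399 → not valid
(28,203,222): 28+203 > 222 → valid
4 of the 7 triples form a triangle.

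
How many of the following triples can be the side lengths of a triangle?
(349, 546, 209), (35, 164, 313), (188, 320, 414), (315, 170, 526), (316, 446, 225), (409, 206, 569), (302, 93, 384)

5

(209,349,546): 209+349 > 546 → valid
(35,164,313): 35+164 ≤ 313 → not valid
(188,320,414): 188+320 > 414 → valid
(170,315,526): 170+315 ≤ 526 → not valid
(225,316,446): 225+316 > 446 → valid
(206,409,569): 206+409 > 569 → valid
(93,302,384): 93+302 > 384 → valid
5 of the 7 triples form a triangle.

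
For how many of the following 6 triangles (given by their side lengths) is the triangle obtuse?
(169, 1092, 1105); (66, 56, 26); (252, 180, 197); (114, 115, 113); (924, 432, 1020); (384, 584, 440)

(169,1092,1105): 169²+1092² = 1221025 = 1105² → right
(66,56,26): 26²+56² = 3812 < 4356 = 66² → obtuse
(252,180,197): 180²+197² = 71209 > 63504 = 252² → acute
(114,115,113): 113²+114² = 25765 > 13225 = 115² → acute
(924,432,1020): 432²+924² = 1040400 = 1020² → right
(384,584,440): 384²+440² = 341056 = 584² → right
1 of the 6 is obtuse.

1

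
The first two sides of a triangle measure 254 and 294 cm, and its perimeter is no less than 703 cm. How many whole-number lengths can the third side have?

Triangle inequality: 40 < x < 548. Perimeter ≥ 703 gives x ≥ 703 − 254 − 294 = 155.
So 155 ≤ x < 548; integers 155 through 547: 393 values.

393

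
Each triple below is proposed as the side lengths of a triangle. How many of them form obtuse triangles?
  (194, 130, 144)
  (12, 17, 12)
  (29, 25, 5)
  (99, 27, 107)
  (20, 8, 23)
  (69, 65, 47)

4

(194,130,144): 130²+144² = 37636 = 194² → right
(12,17,12): 12²+12² = 288 < 289 = 17² → obtuse
(29,25,5): 5²+25² = 650 < 841 = 29² → obtuse
(99,27,107): 27²+99² = 10530 < 11449 = 107² → obtuse
(20,8,23): 8²+20² = 464 < 529 = 23² → obtuse
(69,65,47): 47²+65² = 6434 > 4761 = 69² → acute
4 of the 6 are obtuse.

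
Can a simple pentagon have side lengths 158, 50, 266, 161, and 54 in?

A pentagon exists iff every side is shorter than the sum of the others — equivalently, the longest side is less than the sum of the rest.
Longest side 266 < 423 (sum of the remaining 4), so yes.

Yes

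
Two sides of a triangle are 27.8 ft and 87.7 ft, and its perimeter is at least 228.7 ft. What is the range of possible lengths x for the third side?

113.2 ≤ x < 115.5

Triangle inequality alone gives 59.9 < x < 115.5.
The perimeter condition gives x ≥ 228.7 − 27.8 − 87.7 = 113.2.
Intersecting the two: 113.2 ≤ x < 115.5.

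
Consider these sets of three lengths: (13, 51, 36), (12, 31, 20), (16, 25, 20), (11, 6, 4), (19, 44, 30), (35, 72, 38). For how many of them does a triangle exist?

4

(13,36,51): 13+36 ≤ 51 → not valid
(12,20,31): 12+20 > 31 → valid
(16,20,25): 16+20 > 25 → valid
(4,6,11): 4+6 ≤ 11 → not valid
(19,30,44): 19+30 > 44 → valid
(35,38,72): 35+38 > 72 → valid
4 of the 6 triples form a triangle.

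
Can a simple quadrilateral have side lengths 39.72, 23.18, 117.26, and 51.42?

For a quadrilateral, each side must be shorter than the sum of the others.
Here the longest side is 117.26, but the remaining 3 sides sum to only 114.32.

No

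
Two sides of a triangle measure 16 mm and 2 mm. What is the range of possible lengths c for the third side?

14 < c < 18

By the triangle inequality, c must be less than 16 + 2 = 18 and greater than |16 − 2| = 14.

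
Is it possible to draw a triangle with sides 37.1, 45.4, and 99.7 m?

No

The longest side is 99.7, but the other two sum to only 82.5.
82.5 < 99.7, so the triangle inequality fails.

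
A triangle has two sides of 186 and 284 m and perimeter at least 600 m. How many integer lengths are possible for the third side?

Triangle inequality: 98 < x < 470. Perimeter ≥ 600 gives x ≥ 600 − 186 − 284 = 130.
So 130 ≤ x < 470; integers 130 through 469: 340 values.

340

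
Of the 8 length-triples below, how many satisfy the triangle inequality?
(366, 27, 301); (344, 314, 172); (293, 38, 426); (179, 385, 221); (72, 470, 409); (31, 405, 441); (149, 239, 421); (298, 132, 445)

3

(27,301,366): 27+301 ≤ 366 → not valid
(172,314,344): 172+314 > 344 → valid
(38,293,426): 38+293 ≤ 426 → not valid
(179,221,385): 179+221 > 385 → valid
(72,409,470): 72+409 > 470 → valid
(31,405,441): 31+405 ≤ 441 → not valid
(149,239,421): 149+239 ≤ 421 → not valid
(132,298,445): 132+298 ≤ 445 → not valid
3 of the 8 triples form a triangle.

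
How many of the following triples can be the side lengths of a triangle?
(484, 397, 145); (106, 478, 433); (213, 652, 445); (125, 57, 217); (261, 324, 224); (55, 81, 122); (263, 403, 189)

(145,397,484): 145+397 > 484 → valid
(106,433,478): 106+433 > 478 → valid
(213,445,652): 213+445 > 652 → valid
(57,125,217): 57+125 ≤ 217 → not valid
(224,261,324): 224+261 > 324 → valid
(55,81,122): 55+81 > 122 → valid
(189,263,403): 189+263 > 403 → valid
6 of the 7 triples form a triangle.

6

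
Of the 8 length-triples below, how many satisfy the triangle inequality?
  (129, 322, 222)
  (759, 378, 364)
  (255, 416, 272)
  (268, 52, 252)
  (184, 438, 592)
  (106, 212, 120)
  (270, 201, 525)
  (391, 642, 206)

(129,222,322): 129+222 > 322 → valid
(364,378,759): 364+378 ≤ 759 → not valid
(255,272,416): 255+272 > 416 → valid
(52,252,268): 52+252 > 268 → valid
(184,438,592): 184+438 > 592 → valid
(106,120,212): 106+120 > 212 → valid
(201,270,525): 201+270 ≤ 525 → not valid
(206,391,642): 206+391 ≤ 642 → not valid
5 of the 8 triples form a triangle.

5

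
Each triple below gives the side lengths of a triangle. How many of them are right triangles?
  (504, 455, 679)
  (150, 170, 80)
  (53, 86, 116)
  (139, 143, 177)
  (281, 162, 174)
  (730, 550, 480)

3

(504,455,679): 455²+504² = 461041 = 679² → right
(150,170,80): 80²+150² = 28900 = 170² → right
(53,86,116): 53²+86² = 10205 < 13456 = 116² → obtuse
(139,143,177): 139²+143² = 39770 > 31329 = 177² → acute
(281,162,174): 162²+174² = 56520 < 78961 = 281² → obtuse
(730,550,480): 480²+550² = 532900 = 730² → right
3 of the 6 are right.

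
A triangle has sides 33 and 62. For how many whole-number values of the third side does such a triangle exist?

65

The third side lies in the open interval (29, 95).
Integers from 30 to 94 inclusive: 94 − 30 + 1 = 65.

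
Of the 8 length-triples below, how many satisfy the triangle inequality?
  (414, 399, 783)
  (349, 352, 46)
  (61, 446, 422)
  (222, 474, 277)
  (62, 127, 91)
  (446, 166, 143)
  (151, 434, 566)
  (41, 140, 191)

6

(399,414,783): 399+414 > 783 → valid
(46,349,352): 46+349 > 352 → valid
(61,422,446): 61+422 > 446 → valid
(222,277,474): 222+277 > 474 → valid
(62,91,127): 62+91 > 127 → valid
(143,166,446): 143+166 ≤ 446 → not valid
(151,434,566): 151+434 > 566 → valid
(41,140,191): 41+140 ≤ 191 → not valid
6 of the 8 triples form a triangle.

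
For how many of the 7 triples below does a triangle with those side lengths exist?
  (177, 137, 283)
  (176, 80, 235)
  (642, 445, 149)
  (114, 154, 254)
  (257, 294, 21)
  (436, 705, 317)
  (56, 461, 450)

(137,177,283): 137+177 > 283 → valid
(80,176,235): 80+176 > 235 → valid
(149,445,642): 149+445 ≤ 642 → not valid
(114,154,254): 114+154 > 254 → valid
(21,257,294): 21+257 ≤ 294 → not valid
(317,436,705): 317+436 > 705 → valid
(56,450,461): 56+450 > 461 → valid
5 of the 7 triples form a triangle.

5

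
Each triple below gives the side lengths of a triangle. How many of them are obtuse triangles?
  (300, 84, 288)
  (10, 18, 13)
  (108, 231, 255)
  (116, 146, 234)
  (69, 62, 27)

3

(300,84,288): 84²+288² = 90000 = 300² → right
(10,18,13): 10²+13² = 269 < 324 = 18² → obtuse
(108,231,255): 108²+231² = 65025 = 255² → right
(116,146,234): 116²+146² = 34772 < 54756 = 234² → obtuse
(69,62,27): 27²+62² = 4573 < 4761 = 69² → obtuse
3 of the 5 are obtuse.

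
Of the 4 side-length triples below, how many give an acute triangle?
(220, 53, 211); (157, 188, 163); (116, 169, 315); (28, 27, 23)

(220,53,211): 53²+211² = 47330 < 48400 = 220² → obtuse
(157,188,163): 157²+163² = 51218 > 35344 = 188² → acute
(116,169,315): 116+169 ≤ 315, not a triangle
(28,27,23): 23²+27² = 1258 > 784 = 28² → acute
2 of the 4 are acute.

2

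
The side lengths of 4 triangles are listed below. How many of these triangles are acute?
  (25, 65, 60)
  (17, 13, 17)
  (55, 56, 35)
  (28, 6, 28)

3

(25,65,60): 25²+60² = 4225 = 65² → right
(17,13,17): 13²+17² = 458 > 289 = 17² → acute
(55,56,35): 35²+55² = 4250 > 3136 = 56² → acute
(28,6,28): 6²+28² = 820 > 784 = 28² → acute
3 of the 4 are acute.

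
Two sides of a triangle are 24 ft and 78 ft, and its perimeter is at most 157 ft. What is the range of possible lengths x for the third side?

54 < x ≤ 55 ft

Triangle inequality alone gives 54 < x < 102.
The perimeter condition gives x ≤ 157 − 24 − 78 = 55.
Intersecting the two: 54 < x ≤ 55.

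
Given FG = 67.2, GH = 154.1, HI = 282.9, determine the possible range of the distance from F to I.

The maximum is all hops collinear in one direction: 67.2 + 154.1 + 282.9 = 504.2.
The longest hop is 282.9; the others sum to 221.3. Folding the others back against it leaves at least 282.9 − 221.3 = 61.6.

61.6 ≤ FI ≤ 504.2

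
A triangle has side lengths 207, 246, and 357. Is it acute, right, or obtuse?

Compare the square of the longest side to the sum of squares of the other two: 207² + 246² = 103365 < 127449 = 357².

obtuse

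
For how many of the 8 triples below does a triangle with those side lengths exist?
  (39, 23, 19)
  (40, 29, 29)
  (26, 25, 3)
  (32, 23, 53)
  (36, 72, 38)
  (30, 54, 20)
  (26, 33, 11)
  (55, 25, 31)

(19,23,39): 19+23 > 39 → valid
(29,29,40): 29+29 > 40 → valid
(3,25,26): 3+25 > 26 → valid
(23,32,53): 23+32 > 53 → valid
(36,38,72): 36+38 > 72 → valid
(20,30,54): 20+30 ≤ 54 → not valid
(11,26,33): 11+26 > 33 → valid
(25,31,55): 25+31 > 55 → valid
7 of the 8 triples form a triangle.

7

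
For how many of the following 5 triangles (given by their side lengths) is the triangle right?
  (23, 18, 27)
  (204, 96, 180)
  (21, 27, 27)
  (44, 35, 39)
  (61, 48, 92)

1

(23,18,27): 18²+23² = 853 > 729 = 27² → acute
(204,96,180): 96²+180² = 41616 = 204² → right
(21,27,27): 21²+27² = 1170 > 729 = 27² → acute
(44,35,39): 35²+39² = 2746 > 1936 = 44² → acute
(61,48,92): 48²+61² = 6025 < 8464 = 92² → obtuse
1 of the 5 is right.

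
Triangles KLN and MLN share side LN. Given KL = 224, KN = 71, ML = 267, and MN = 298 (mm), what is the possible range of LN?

153 < LN < 295

From triangle KLN: |224 − 71| < LN < 224 + 71, i.e. 153 < LN < 295.
From triangle MLN: 31 < LN < 565.
Both must hold, so LN lies in the intersection.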